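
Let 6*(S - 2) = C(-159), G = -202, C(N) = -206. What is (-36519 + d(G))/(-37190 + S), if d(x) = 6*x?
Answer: 113193/111667 ≈ 1.0137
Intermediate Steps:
S = -97/3 (S = 2 + (⅙)*(-206) = 2 - 103/3 = -97/3 ≈ -32.333)
(-36519 + d(G))/(-37190 + S) = (-36519 + 6*(-202))/(-37190 - 97/3) = (-36519 - 1212)/(-111667/3) = -37731*(-3/111667) = 113193/111667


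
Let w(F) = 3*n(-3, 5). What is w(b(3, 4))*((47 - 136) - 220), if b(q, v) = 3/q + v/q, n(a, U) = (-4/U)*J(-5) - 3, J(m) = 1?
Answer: 17613/5 ≈ 3522.6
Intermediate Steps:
n(a, U) = -3 - 4/U (n(a, U) = -4/U*1 - 3 = -4/U - 3 = -3 - 4/U)
w(F) = -57/5 (w(F) = 3*(-3 - 4/5) = 3*(-3 - 4*⅕) = 3*(-3 - ⅘) = 3*(-19/5) = -57/5)
w(b(3, 4))*((47 - 136) - 220) = -57*((47 - 136) - 220)/5 = -57*(-89 - 220)/5 = -57/5*(-309) = 17613/5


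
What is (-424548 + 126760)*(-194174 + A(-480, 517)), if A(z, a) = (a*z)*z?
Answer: -35413730951288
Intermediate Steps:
A(z, a) = a*z²
(-424548 + 126760)*(-194174 + A(-480, 517)) = (-424548 + 126760)*(-194174 + 517*(-480)²) = -297788*(-194174 + 517*230400) = -297788*(-194174 + 119116800) = -297788*118922626 = -35413730951288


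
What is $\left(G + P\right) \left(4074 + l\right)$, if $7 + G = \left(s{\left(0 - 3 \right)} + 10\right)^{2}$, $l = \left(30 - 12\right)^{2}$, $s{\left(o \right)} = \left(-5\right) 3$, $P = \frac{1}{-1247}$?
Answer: $\frac{98713110}{1247} \approx 79161.0$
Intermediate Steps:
$P = - \frac{1}{1247} \approx -0.00080192$
$s{\left(o \right)} = -15$
$l = 324$ ($l = \left(30 - 12\right)^{2} = 18^{2} = 324$)
$G = 18$ ($G = -7 + \left(-15 + 10\right)^{2} = -7 + \left(-5\right)^{2} = -7 + 25 = 18$)
$\left(G + P\right) \left(4074 + l\right) = \left(18 - \frac{1}{1247}\right) \left(4074 + 324\right) = \frac{22445}{1247} \cdot 4398 = \frac{98713110}{1247}$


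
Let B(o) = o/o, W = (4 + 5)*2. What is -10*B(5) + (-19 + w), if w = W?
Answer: -11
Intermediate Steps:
W = 18 (W = 9*2 = 18)
w = 18
B(o) = 1
-10*B(5) + (-19 + w) = -10*1 + (-19 + 18) = -10 - 1 = -11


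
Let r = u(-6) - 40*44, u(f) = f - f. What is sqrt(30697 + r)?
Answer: sqrt(28937) ≈ 170.11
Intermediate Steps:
u(f) = 0
r = -1760 (r = 0 - 40*44 = 0 - 1760 = -1760)
sqrt(30697 + r) = sqrt(30697 - 1760) = sqrt(28937)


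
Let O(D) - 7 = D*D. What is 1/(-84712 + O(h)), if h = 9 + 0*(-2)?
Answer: -1/84624 ≈ -1.1817e-5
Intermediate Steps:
h = 9 (h = 9 + 0 = 9)
O(D) = 7 + D² (O(D) = 7 + D*D = 7 + D²)
1/(-84712 + O(h)) = 1/(-84712 + (7 + 9²)) = 1/(-84712 + (7 + 81)) = 1/(-84712 + 88) = 1/(-84624) = -1/84624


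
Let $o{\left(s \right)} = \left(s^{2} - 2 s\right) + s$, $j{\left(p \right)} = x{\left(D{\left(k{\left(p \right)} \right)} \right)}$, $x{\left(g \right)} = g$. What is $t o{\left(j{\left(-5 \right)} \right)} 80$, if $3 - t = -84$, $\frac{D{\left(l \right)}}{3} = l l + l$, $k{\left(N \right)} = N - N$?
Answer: $0$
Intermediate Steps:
$k{\left(N \right)} = 0$
$D{\left(l \right)} = 3 l + 3 l^{2}$ ($D{\left(l \right)} = 3 \left(l l + l\right) = 3 \left(l^{2} + l\right) = 3 \left(l + l^{2}\right) = 3 l + 3 l^{2}$)
$t = 87$ ($t = 3 - -84 = 3 + 84 = 87$)
$j{\left(p \right)} = 0$ ($j{\left(p \right)} = 3 \cdot 0 \left(1 + 0\right) = 3 \cdot 0 \cdot 1 = 0$)
$o{\left(s \right)} = s^{2} - s$
$t o{\left(j{\left(-5 \right)} \right)} 80 = 87 \cdot 0 \left(-1 + 0\right) 80 = 87 \cdot 0 \left(-1\right) 80 = 87 \cdot 0 \cdot 80 = 0 \cdot 80 = 0$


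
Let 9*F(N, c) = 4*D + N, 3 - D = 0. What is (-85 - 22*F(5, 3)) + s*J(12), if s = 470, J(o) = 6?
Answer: 24241/9 ≈ 2693.4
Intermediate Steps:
D = 3 (D = 3 - 1*0 = 3 + 0 = 3)
F(N, c) = 4/3 + N/9 (F(N, c) = (4*3 + N)/9 = (12 + N)/9 = 4/3 + N/9)
(-85 - 22*F(5, 3)) + s*J(12) = (-85 - 22*(4/3 + (⅑)*5)) + 470*6 = (-85 - 22*(4/3 + 5/9)) + 2820 = (-85 - 22*17/9) + 2820 = (-85 - 374/9) + 2820 = -1139/9 + 2820 = 24241/9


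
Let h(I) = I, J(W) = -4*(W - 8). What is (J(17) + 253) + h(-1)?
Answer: 216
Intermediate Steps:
J(W) = 32 - 4*W (J(W) = -4*(-8 + W) = 32 - 4*W)
(J(17) + 253) + h(-1) = ((32 - 4*17) + 253) - 1 = ((32 - 68) + 253) - 1 = (-36 + 253) - 1 = 217 - 1 = 216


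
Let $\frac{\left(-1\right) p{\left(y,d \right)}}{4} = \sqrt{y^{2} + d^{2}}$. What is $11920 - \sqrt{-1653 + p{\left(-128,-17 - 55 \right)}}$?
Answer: $11920 - \sqrt{-1653 - 32 \sqrt{337}} \approx 11920.0 - 47.333 i$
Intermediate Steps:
$p{\left(y,d \right)} = - 4 \sqrt{d^{2} + y^{2}}$ ($p{\left(y,d \right)} = - 4 \sqrt{y^{2} + d^{2}} = - 4 \sqrt{d^{2} + y^{2}}$)
$11920 - \sqrt{-1653 + p{\left(-128,-17 - 55 \right)}} = 11920 - \sqrt{-1653 - 4 \sqrt{\left(-17 - 55\right)^{2} + \left(-128\right)^{2}}} = 11920 - \sqrt{-1653 - 4 \sqrt{\left(-17 - 55\right)^{2} + 16384}} = 11920 - \sqrt{-1653 - 4 \sqrt{\left(-72\right)^{2} + 16384}} = 11920 - \sqrt{-1653 - 4 \sqrt{5184 + 16384}} = 11920 - \sqrt{-1653 - 4 \sqrt{21568}} = 11920 - \sqrt{-1653 - 4 \cdot 8 \sqrt{337}} = 11920 - \sqrt{-1653 - 32 \sqrt{337}}$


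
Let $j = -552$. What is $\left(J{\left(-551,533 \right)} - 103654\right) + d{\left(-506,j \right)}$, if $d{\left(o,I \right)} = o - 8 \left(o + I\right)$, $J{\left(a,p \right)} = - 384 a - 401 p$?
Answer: $-97845$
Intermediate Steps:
$J{\left(a,p \right)} = - 401 p - 384 a$
$d{\left(o,I \right)} = - 8 I - 7 o$ ($d{\left(o,I \right)} = o - 8 \left(I + o\right) = o - \left(8 I + 8 o\right) = - 8 I - 7 o$)
$\left(J{\left(-551,533 \right)} - 103654\right) + d{\left(-506,j \right)} = \left(\left(\left(-401\right) 533 - -211584\right) - 103654\right) - -7958 = \left(\left(-213733 + 211584\right) - 103654\right) + \left(4416 + 3542\right) = \left(-2149 - 103654\right) + 7958 = -105803 + 7958 = -97845$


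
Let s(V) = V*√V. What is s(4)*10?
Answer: 80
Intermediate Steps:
s(V) = V^(3/2)
s(4)*10 = 4^(3/2)*10 = 8*10 = 80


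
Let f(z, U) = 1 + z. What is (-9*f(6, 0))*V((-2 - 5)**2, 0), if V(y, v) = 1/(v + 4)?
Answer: -63/4 ≈ -15.750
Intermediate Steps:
V(y, v) = 1/(4 + v)
(-9*f(6, 0))*V((-2 - 5)**2, 0) = (-9*(1 + 6))/(4 + 0) = -9*7/4 = -63*1/4 = -63/4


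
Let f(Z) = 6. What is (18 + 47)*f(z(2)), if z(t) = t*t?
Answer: 390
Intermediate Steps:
z(t) = t**2
(18 + 47)*f(z(2)) = (18 + 47)*6 = 65*6 = 390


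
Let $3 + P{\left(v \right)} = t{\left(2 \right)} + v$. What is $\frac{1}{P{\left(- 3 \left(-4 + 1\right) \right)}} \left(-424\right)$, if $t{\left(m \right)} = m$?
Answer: $-53$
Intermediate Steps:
$P{\left(v \right)} = -1 + v$ ($P{\left(v \right)} = -3 + \left(2 + v\right) = -1 + v$)
$\frac{1}{P{\left(- 3 \left(-4 + 1\right) \right)}} \left(-424\right) = \frac{1}{-1 - 3 \left(-4 + 1\right)} \left(-424\right) = \frac{1}{-1 - -9} \left(-424\right) = \frac{1}{-1 + 9} \left(-424\right) = \frac{1}{8} \left(-424\right) = -53$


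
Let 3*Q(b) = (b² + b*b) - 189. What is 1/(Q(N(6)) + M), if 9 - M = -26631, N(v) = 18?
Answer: 1/26793 ≈ 3.7323e-5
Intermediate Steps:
Q(b) = -63 + 2*b²/3 (Q(b) = ((b² + b*b) - 189)/3 = ((b² + b²) - 189)/3 = (2*b² - 189)/3 = (-189 + 2*b²)/3 = -63 + 2*b²/3)
M = 26640 (M = 9 - 1*(-26631) = 9 + 26631 = 26640)
1/(Q(N(6)) + M) = 1/((-63 + (⅔)*18²) + 26640) = 1/((-63 + (⅔)*324) + 26640) = 1/((-63 + 216) + 26640) = 1/(153 + 26640) = 1/26793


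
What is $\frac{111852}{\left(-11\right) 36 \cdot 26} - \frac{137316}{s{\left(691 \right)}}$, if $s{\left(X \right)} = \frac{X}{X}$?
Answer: $- \frac{3021191}{22} \approx -1.3733 \cdot 10^{5}$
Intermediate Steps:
$s{\left(X \right)} = 1$
$\frac{111852}{\left(-11\right) 36 \cdot 26} - \frac{137316}{s{\left(691 \right)}} = \frac{111852}{\left(-11\right) 36 \cdot 26} - \frac{137316}{1} = \frac{111852}{\left(-396\right) 26} - 137316 = \frac{111852}{-10296} - 137316 = 111852 \left(- \frac{1}{10296}\right) - 137316 = - \frac{239}{22} - 137316 = - \frac{3021191}{22}$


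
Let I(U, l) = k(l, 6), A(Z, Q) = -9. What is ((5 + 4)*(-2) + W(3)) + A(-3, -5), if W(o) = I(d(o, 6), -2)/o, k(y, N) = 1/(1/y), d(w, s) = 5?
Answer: -83/3 ≈ -27.667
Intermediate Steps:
k(y, N) = y
I(U, l) = l
W(o) = -2/o
((5 + 4)*(-2) + W(3)) + A(-3, -5) = ((5 + 4)*(-2) - 2/3) - 9 = (9*(-2) - 2*⅓) - 9 = (-18 - ⅔) - 9 = -56/3 - 9 = -83/3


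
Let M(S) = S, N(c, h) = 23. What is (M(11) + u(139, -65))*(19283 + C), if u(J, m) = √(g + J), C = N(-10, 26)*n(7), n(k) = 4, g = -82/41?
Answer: 213125 + 19375*√137 ≈ 4.3990e+5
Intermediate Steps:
g = -2 (g = -82*1/41 = -2)
C = 92 (C = 23*4 = 92)
u(J, m) = √(-2 + J)
(M(11) + u(139, -65))*(19283 + C) = (11 + √(-2 + 139))*(19283 + 92) = (11 + √137)*19375 = 213125 + 19375*√137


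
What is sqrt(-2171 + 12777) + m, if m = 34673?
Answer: 34673 + sqrt(10606) ≈ 34776.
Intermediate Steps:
sqrt(-2171 + 12777) + m = sqrt(-2171 + 12777) + 34673 = sqrt(10606) + 34673 = 34673 + sqrt(10606)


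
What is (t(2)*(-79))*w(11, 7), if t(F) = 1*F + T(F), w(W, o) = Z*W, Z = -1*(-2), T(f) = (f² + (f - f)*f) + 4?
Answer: -17380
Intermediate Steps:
T(f) = 4 + f² (T(f) = (f² + 0*f) + 4 = (f² + 0) + 4 = f² + 4 = 4 + f²)
Z = 2
w(W, o) = 2*W
t(F) = 4 + F + F² (t(F) = 1*F + (4 + F²) = F + (4 + F²) = 4 + F + F²)
(t(2)*(-79))*w(11, 7) = ((4 + 2 + 2²)*(-79))*(2*11) = ((4 + 2 + 4)*(-79))*22 = (10*(-79))*22 = -790*22 = -17380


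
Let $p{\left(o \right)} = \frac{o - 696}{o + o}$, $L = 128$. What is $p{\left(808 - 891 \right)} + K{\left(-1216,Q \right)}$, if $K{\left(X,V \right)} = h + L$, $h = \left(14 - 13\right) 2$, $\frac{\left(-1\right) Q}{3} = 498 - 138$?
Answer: $\frac{22359}{166} \approx 134.69$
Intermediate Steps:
$Q = -1080$ ($Q = - 3 \left(498 - 138\right) = \left(-3\right) 360 = -1080$)
$h = 2$ ($h = 1 \cdot 2 = 2$)
$p{\left(o \right)} = \frac{-696 + o}{2 o}$
$K{\left(X,V \right)} = 130$ ($K{\left(X,V \right)} = 2 + 128 = 130$)
$p{\left(808 - 891 \right)} + K{\left(-1216,Q \right)} = \frac{-696 + \left(808 - 891\right)}{2 \left(808 - 891\right)} + 130 = \frac{-696 - 83}{2 \left(-83\right)} + 130 = \frac{1}{2} \left(- \frac{1}{83}\right) \left(-779\right) + 130 = \frac{779}{166} + 130 = \frac{22359}{166}$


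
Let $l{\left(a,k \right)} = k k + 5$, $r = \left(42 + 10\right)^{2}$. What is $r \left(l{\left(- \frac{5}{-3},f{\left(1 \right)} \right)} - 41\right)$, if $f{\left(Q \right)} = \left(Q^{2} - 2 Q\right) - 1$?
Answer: $-86528$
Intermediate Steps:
$r = 2704$ ($r = 52^{2} = 2704$)
$f{\left(Q \right)} = -1 + Q^{2} - 2 Q$
$l{\left(a,k \right)} = 5 + k^{2}$ ($l{\left(a,k \right)} = k^{2} + 5 = 5 + k^{2}$)
$r \left(l{\left(- \frac{5}{-3},f{\left(1 \right)} \right)} - 41\right) = 2704 \left(\left(5 + \left(-1 + 1^{2} - 2\right)^{2}\right) - 41\right) = 2704 \left(\left(5 + \left(-1 + 1 - 2\right)^{2}\right) - 41\right) = 2704 \left(\left(5 + \left(-2\right)^{2}\right) - 41\right) = 2704 \left(\left(5 + 4\right) - 41\right) = 2704 \left(9 - 41\right) = 2704 \left(-32\right) = -86528$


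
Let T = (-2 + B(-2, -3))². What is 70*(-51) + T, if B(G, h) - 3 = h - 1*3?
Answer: -3545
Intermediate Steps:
B(G, h) = h (B(G, h) = 3 + (h - 1*3) = 3 + (h - 3) = 3 + (-3 + h) = h)
T = 25 (T = (-2 - 3)² = (-5)² = 25)
70*(-51) + T = 70*(-51) + 25 = -3570 + 25 = -3545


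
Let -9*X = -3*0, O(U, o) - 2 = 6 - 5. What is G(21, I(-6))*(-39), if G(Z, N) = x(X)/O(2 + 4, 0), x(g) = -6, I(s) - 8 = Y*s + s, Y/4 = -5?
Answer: 78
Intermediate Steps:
Y = -20 (Y = 4*(-5) = -20)
O(U, o) = 3 (O(U, o) = 2 + (6 - 5) = 2 + 1 = 3)
X = 0 (X = -(-1)*0/3 = -⅑*0 = 0)
I(s) = 8 - 19*s (I(s) = 8 + (-20*s + s) = 8 - 19*s)
G(Z, N) = -2 (G(Z, N) = -6/3 = -6*⅓ = -2)
G(21, I(-6))*(-39) = -2*(-39) = 78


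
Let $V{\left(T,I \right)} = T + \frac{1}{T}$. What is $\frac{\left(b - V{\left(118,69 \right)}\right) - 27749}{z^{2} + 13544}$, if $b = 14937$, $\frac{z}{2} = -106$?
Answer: $- \frac{1525741}{6901584} \approx -0.22107$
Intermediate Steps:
$z = -212$ ($z = 2 \left(-106\right) = -212$)
$\frac{\left(b - V{\left(118,69 \right)}\right) - 27749}{z^{2} + 13544} = \frac{\left(14937 - \left(118 + \frac{1}{118}\right)\right) - 27749}{\left(-212\right)^{2} + 13544} = \frac{\left(14937 - \left(118 + \frac{1}{118}\right)\right) - 27749}{44944 + 13544} = \frac{\left(14937 - \frac{13925}{118}\right) - 27749}{58488} = \left(\left(14937 - \frac{13925}{118}\right) - 27749\right) \frac{1}{58488} = \left(\frac{1748641}{118} - 27749\right) \frac{1}{58488} = \left(- \frac{1525741}{118}\right) \frac{1}{58488} = - \frac{1525741}{6901584}$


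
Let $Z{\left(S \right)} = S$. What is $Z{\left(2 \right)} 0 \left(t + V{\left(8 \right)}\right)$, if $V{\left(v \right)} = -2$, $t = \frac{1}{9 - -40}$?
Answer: $0$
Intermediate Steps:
$t = \frac{1}{49}$ ($t = \frac{1}{9 + \left(-30 + 70\right)} = \frac{1}{9 + 40} = \frac{1}{49} \approx 0.020408$)
$Z{\left(2 \right)} 0 \left(t + V{\left(8 \right)}\right) = 2 \cdot 0 \left(\frac{1}{49} - 2\right) = 0 \left(- \frac{97}{49}\right) = 0$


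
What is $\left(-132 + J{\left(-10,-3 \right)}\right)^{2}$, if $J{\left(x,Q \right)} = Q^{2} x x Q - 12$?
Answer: $8088336$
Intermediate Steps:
$J{\left(x,Q \right)} = -12 + Q^{3} x^{2}$ ($J{\left(x,Q \right)} = x Q^{2} x Q - 12 = Q^{2} x^{2} Q - 12 = Q^{3} x^{2} - 12 = -12 + Q^{3} x^{2}$)
$\left(-132 + J{\left(-10,-3 \right)}\right)^{2} = \left(-132 + \left(-12 + \left(-3\right)^{3} \left(-10\right)^{2}\right)\right)^{2} = \left(-132 - 2712\right)^{2} = \left(-2844\right)^{2} = 8088336$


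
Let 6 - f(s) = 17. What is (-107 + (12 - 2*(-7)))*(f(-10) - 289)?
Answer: 24300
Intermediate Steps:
f(s) = -11 (f(s) = 6 - 1*17 = 6 - 17 = -11)
(-107 + (12 - 2*(-7)))*(f(-10) - 289) = (-107 + (12 - 2*(-7)))*(-11 - 289) = (-107 + (12 + 14))*(-300) = (-107 + 26)*(-300) = -81*(-300) = 24300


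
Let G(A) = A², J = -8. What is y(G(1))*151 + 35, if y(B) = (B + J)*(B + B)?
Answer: -2079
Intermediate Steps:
y(B) = 2*B*(-8 + B) (y(B) = (B - 8)*(B + B) = (-8 + B)*(2*B) = 2*B*(-8 + B))
y(G(1))*151 + 35 = (2*1²*(-8 + 1²))*151 + 35 = (2*1*(-8 + 1))*151 + 35 = (2*1*(-7))*151 + 35 = -14*151 + 35 = -2114 + 35 = -2079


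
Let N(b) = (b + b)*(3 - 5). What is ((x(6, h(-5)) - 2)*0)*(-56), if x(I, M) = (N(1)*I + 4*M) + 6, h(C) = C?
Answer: 0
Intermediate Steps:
N(b) = -4*b (N(b) = (2*b)*(-2) = -4*b)
x(I, M) = 6 - 4*I + 4*M (x(I, M) = ((-4*1)*I + 4*M) + 6 = (-4*I + 4*M) + 6 = 6 - 4*I + 4*M)
((x(6, h(-5)) - 2)*0)*(-56) = (((6 - 4*6 + 4*(-5)) - 2)*0)*(-56) = (((6 - 24 - 20) - 2)*0)*(-56) = ((-38 - 2)*0)*(-56) = -40*0*(-56) = 0*(-56) = 0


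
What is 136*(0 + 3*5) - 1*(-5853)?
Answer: 7893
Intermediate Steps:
136*(0 + 3*5) - 1*(-5853) = 136*(0 + 15) + 5853 = 136*15 + 5853 = 2040 + 5853 = 7893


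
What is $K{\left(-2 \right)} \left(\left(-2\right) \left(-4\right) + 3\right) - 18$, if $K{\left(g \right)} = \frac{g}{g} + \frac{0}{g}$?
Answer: $-7$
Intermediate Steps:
$K{\left(g \right)} = 1$ ($K{\left(g \right)} = 1 + 0 = 1$)
$K{\left(-2 \right)} \left(\left(-2\right) \left(-4\right) + 3\right) - 18 = 1 \left(\left(-2\right) \left(-4\right) + 3\right) - 18 = 1 \left(8 + 3\right) - 18 = 1 \cdot 11 - 18 = 11 - 18 = -7$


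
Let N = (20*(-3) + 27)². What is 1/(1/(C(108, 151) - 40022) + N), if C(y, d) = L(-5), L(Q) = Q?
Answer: 40027/43589402 ≈ 0.00091827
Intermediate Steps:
C(y, d) = -5
N = 1089 (N = (-60 + 27)² = (-33)² = 1089)
1/(1/(C(108, 151) - 40022) + N) = 1/(1/(-5 - 40022) + 1089) = 1/(1/(-40027) + 1089) = 1/(-1/40027 + 1089) = 1/(43589402/40027) = 40027/43589402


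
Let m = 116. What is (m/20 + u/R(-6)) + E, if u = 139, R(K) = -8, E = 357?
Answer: 13817/40 ≈ 345.42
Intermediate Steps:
(m/20 + u/R(-6)) + E = (116/20 + 139/(-8)) + 357 = (116*(1/20) + 139*(-⅛)) + 357 = (29/5 - 139/8) + 357 = -463/40 + 357 = 13817/40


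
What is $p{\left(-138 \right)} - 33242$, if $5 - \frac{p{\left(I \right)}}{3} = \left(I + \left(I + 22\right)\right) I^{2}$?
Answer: $14478301$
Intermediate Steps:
$p{\left(I \right)} = 15 - 3 I^{2} \left(22 + 2 I\right)$ ($p{\left(I \right)} = 15 - 3 \left(I + \left(I + 22\right)\right) I^{2} = 15 - 3 \left(I + \left(22 + I\right)\right) I^{2} = 15 - 3 \left(22 + 2 I\right) I^{2} = 15 - 3 I^{2} \left(22 + 2 I\right)$)
$p{\left(-138 \right)} - 33242 = \left(15 - 66 \left(-138\right)^{2} - 6 \left(-138\right)^{3}\right) - 33242 = \left(15 - 1256904 - -15768432\right) - 33242 = \left(15 - 1256904 + 15768432\right) - 33242 = 14511543 - 33242 = 14478301$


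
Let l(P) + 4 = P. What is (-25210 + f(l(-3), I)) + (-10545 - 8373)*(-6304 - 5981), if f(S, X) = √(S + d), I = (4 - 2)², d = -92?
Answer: 232382420 + 3*I*√11 ≈ 2.3238e+8 + 9.9499*I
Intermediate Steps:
l(P) = -4 + P
I = 4 (I = 2² = 4)
f(S, X) = √(-92 + S) (f(S, X) = √(S - 92) = √(-92 + S))
(-25210 + f(l(-3), I)) + (-10545 - 8373)*(-6304 - 5981) = (-25210 + √(-92 + (-4 - 3))) + (-10545 - 8373)*(-6304 - 5981) = (-25210 + √(-92 - 7)) - 18918*(-12285) = (-25210 + √(-99)) + 232407630 = (-25210 + 3*I*√11) + 232407630 = 232382420 + 3*I*√11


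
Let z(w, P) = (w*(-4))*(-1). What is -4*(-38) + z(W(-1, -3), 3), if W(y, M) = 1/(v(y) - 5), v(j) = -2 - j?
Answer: 454/3 ≈ 151.33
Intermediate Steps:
W(y, M) = 1/(-7 - y) (W(y, M) = 1/((-2 - y) - 5) = 1/(-7 - y))
z(w, P) = 4*w (z(w, P) = -4*w*(-1) = 4*w)
-4*(-38) + z(W(-1, -3), 3) = -4*(-38) + 4*(-1/(7 - 1)) = 152 + 4*(-1/6) = 152 + 4*(-1*⅙) = 152 + 4*(-⅙) = 152 - ⅔ = 454/3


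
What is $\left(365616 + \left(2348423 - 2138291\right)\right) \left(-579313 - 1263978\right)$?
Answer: $-1061271106668$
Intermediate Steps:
$\left(365616 + \left(2348423 - 2138291\right)\right) \left(-579313 - 1263978\right) = \left(365616 + \left(2348423 - 2138291\right)\right) \left(-1843291\right) = \left(365616 + 210132\right) \left(-1843291\right) = 575748 \left(-1843291\right) = -1061271106668$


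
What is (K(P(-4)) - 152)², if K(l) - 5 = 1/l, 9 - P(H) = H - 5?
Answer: 6996025/324 ≈ 21593.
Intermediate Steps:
P(H) = 14 - H (P(H) = 9 - (H - 5) = 9 - (-5 + H) = 9 + (5 - H) = 14 - H)
K(l) = 5 + 1/l
(K(P(-4)) - 152)² = ((5 + 1/(14 - 1*(-4))) - 152)² = ((5 + 1/(14 + 4)) - 152)² = ((5 + 1/18) - 152)² = (91/18 - 152)² = (-2645/18)² = 6996025/324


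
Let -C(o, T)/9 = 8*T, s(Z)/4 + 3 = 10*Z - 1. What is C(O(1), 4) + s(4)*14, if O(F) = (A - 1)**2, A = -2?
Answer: 1728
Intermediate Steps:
O(F) = 9 (O(F) = (-2 - 1)**2 = (-3)**2 = 9)
s(Z) = -16 + 40*Z (s(Z) = -12 + 4*(10*Z - 1) = -12 + 4*(-1 + 10*Z) = -12 + (-4 + 40*Z) = -16 + 40*Z)
C(o, T) = -72*T
C(O(1), 4) + s(4)*14 = -72*4 + (-16 + 40*4)*14 = -288 + (-16 + 160)*14 = -288 + 144*14 = -288 + 2016 = 1728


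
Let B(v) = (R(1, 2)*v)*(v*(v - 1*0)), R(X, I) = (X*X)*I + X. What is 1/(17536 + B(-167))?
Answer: -1/13954853 ≈ -7.1660e-8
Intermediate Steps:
R(X, I) = X + I*X**2 (R(X, I) = X**2*I + X = I*X**2 + X = X + I*X**2)
B(v) = 3*v**3 (B(v) = ((1*(1 + 2*1))*v)*(v*(v - 1*0)) = ((1*(1 + 2))*v)*(v*(v + 0)) = ((1*3)*v)*(v*v) = (3*v)*v**2 = 3*v**3)
1/(17536 + B(-167)) = 1/(17536 + 3*(-167)**3) = 1/(17536 + 3*(-4657463)) = 1/(17536 - 13972389) = 1/(-13954853) = -1/13954853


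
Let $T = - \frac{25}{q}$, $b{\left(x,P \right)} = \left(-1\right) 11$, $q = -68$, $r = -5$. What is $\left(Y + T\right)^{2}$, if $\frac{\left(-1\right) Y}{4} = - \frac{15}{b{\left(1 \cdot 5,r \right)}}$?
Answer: $\frac{14478025}{559504} \approx 25.877$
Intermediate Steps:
$b{\left(x,P \right)} = -11$
$Y = - \frac{60}{11}$ ($Y = - 4 \left(- \frac{15}{-11}\right) = - 4 \left(\left(-15\right) \left(- \frac{1}{11}\right)\right) = \left(-4\right) \frac{15}{11} = - \frac{60}{11} \approx -5.4545$)
$T = \frac{25}{68}$ ($T = - \frac{25}{-68} = \left(-25\right) \left(- \frac{1}{68}\right) = \frac{25}{68} \approx 0.36765$)
$\left(Y + T\right)^{2} = \left(- \frac{60}{11} + \frac{25}{68}\right)^{2} = \left(- \frac{3805}{748}\right)^{2} = \frac{14478025}{559504}$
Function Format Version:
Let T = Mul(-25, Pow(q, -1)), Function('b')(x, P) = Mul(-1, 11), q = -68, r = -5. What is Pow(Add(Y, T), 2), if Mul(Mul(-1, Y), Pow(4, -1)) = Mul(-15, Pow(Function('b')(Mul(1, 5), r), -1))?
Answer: Rational(14478025, 559504) ≈ 25.877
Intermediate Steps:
Function('b')(x, P) = -11
Y = Rational(-60, 11) (Y = Mul(-4, Mul(-15, Pow(-11, -1))) = Mul(-4, Mul(-15, Rational(-1, 11))) = Mul(-4, Rational(15, 11)) = Rational(-60, 11) ≈ -5.4545)
T = Rational(25, 68) (T = Mul(-25, Pow(-68, -1)) = Mul(-25, Rational(-1, 68)) = Rational(25, 68) ≈ 0.36765)
Pow(Add(Y, T), 2) = Pow(Add(Rational(-60, 11), Rational(25, 68)), 2) = Pow(Rational(-3805, 748), 2) = Rational(14478025, 559504)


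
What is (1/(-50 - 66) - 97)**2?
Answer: 126630009/13456 ≈ 9410.7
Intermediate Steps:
(1/(-50 - 66) - 97)**2 = (1/(-116) - 97)**2 = (-1/116 - 97)**2 = (-11253/116)**2 = 126630009/13456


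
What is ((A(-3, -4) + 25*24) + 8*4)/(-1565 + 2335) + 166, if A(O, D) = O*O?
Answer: 128461/770 ≈ 166.83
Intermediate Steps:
A(O, D) = O**2
((A(-3, -4) + 25*24) + 8*4)/(-1565 + 2335) + 166 = (((-3)**2 + 25*24) + 8*4)/(-1565 + 2335) + 166 = ((9 + 600) + 32)/770 + 166 = (609 + 32)*(1/770) + 166 = 641*(1/770) + 166 = 641/770 + 166 = 128461/770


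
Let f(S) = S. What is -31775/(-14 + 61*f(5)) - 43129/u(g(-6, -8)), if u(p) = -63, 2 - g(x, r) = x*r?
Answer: 3516238/6111 ≈ 575.39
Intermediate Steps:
g(x, r) = 2 - r*x (g(x, r) = 2 - x*r = 2 - r*x)
-31775/(-14 + 61*f(5)) - 43129/u(g(-6, -8)) = -31775/(-14 + 61*5) - 43129/(-63) = -31775/(-14 + 305) - 43129*(-1/63) = -31775/291 + 43129/63 = 3516238/6111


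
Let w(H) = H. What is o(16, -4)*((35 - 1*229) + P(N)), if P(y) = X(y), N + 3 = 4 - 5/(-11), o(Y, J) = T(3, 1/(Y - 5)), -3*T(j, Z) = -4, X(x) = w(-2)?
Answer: -784/3 ≈ -261.33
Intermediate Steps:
X(x) = -2
T(j, Z) = 4/3 (T(j, Z) = -1/3*(-4) = 4/3)
o(Y, J) = 4/3
N = 16/11 (N = -3 + (4 - 5/(-11)) = -3 + (4 - 5*(-1)/11) = -3 + (4 - 1*(-5/11)) = -3 + (4 + 5/11) = -3 + 49/11 = 16/11 ≈ 1.4545)
P(y) = -2
o(16, -4)*((35 - 1*229) + P(N)) = 4*((35 - 1*229) - 2)/3 = 4*((35 - 229) - 2)/3 = 4*(-194 - 2)/3 = (4/3)*(-196) = -784/3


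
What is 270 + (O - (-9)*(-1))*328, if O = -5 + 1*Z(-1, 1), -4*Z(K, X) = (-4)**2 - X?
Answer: -5552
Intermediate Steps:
Z(K, X) = -4 + X/4 (Z(K, X) = -((-4)**2 - X)/4 = -(16 - X)/4 = -4 + X/4)
O = -35/4 (O = -5 + 1*(-4 + (1/4)*1) = -5 + 1*(-4 + 1/4) = -5 + 1*(-15/4) = -5 - 15/4 = -35/4 ≈ -8.7500)
270 + (O - (-9)*(-1))*328 = 270 + (-35/4 - (-9)*(-1))*328 = 270 + (-35/4 - 9*1)*328 = 270 + (-35/4 - 9)*328 = 270 - 71/4*328 = 270 - 5822 = -5552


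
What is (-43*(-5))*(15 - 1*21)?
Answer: -1290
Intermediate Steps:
(-43*(-5))*(15 - 1*21) = 215*(15 - 21) = 215*(-6) = -1290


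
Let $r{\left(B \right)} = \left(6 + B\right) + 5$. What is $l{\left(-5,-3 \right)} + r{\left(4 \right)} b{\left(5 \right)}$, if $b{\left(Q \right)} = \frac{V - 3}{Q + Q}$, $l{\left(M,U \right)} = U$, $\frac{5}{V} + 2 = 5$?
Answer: $-5$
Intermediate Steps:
$V = \frac{5}{3}$ ($V = \frac{5}{-2 + 5} = \frac{5}{3} \approx 1.6667$)
$b{\left(Q \right)} = - \frac{2}{3 Q}$ ($b{\left(Q \right)} = \frac{\frac{5}{3} - 3}{Q + Q} = - \frac{4}{3 \cdot 2 Q} = - \frac{4 \frac{1}{2 Q}}{3} = - \frac{2}{3 Q}$)
$r{\left(B \right)} = 11 + B$
$l{\left(-5,-3 \right)} + r{\left(4 \right)} b{\left(5 \right)} = -3 + \left(11 + 4\right) \left(- \frac{2}{3 \cdot 5}\right) = -3 + 15 \left(\left(- \frac{2}{3}\right) \frac{1}{5}\right) = -3 + 15 \left(- \frac{2}{15}\right) = -3 - 2 = -5$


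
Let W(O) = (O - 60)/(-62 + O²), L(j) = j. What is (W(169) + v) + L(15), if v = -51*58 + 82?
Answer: -81535530/28499 ≈ -2861.0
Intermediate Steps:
W(O) = (-60 + O)/(-62 + O²)
v = -2876 (v = -2958 + 82 = -2876)
(W(169) + v) + L(15) = ((-60 + 169)/(-62 + 169²) - 2876) + 15 = (109/(-62 + 28561) - 2876) + 15 = (109/28499 - 2876) + 15 = -81963015/28499 + 15 = -81535530/28499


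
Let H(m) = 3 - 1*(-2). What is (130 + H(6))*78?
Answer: 10530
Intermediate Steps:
H(m) = 5 (H(m) = 3 + 2 = 5)
(130 + H(6))*78 = (130 + 5)*78 = 135*78 = 10530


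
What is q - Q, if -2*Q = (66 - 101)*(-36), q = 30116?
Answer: 30746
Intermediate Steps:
Q = -630 (Q = -(66 - 101)*(-36)/2 = -(-35)*(-36)/2 = -1/2*1260 = -630)
q - Q = 30116 - 1*(-630) = 30116 + 630 = 30746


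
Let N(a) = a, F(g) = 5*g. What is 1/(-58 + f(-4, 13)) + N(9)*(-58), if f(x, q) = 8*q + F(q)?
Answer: -57941/111 ≈ -521.99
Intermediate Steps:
f(x, q) = 13*q (f(x, q) = 8*q + 5*q = 13*q)
1/(-58 + f(-4, 13)) + N(9)*(-58) = 1/(-58 + 13*13) + 9*(-58) = 1/(-58 + 169) - 522 = 1/111 - 522 = -57941/111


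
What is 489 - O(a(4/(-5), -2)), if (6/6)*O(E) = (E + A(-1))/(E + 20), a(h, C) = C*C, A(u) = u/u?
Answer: 11731/24 ≈ 488.79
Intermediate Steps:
A(u) = 1
a(h, C) = C**2
O(E) = (1 + E)/(20 + E) (O(E) = (E + 1)/(E + 20) = (1 + E)/(20 + E))
489 - O(a(4/(-5), -2)) = 489 - (1 + (-2)**2)/(20 + (-2)**2) = 489 - (1 + 4)/(20 + 4) = 489 - 5/24 = 11731/24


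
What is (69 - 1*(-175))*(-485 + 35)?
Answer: -109800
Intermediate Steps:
(69 - 1*(-175))*(-485 + 35) = (69 + 175)*(-450) = 244*(-450) = -109800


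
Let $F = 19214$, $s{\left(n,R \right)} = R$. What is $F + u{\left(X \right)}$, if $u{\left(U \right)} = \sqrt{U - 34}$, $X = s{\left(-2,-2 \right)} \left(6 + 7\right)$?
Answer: $19214 + 2 i \sqrt{15} \approx 19214.0 + 7.746 i$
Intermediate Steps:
$X = -26$ ($X = - 2 \left(6 + 7\right) = \left(-2\right) 13 = -26$)
$u{\left(U \right)} = \sqrt{-34 + U}$
$F + u{\left(X \right)} = 19214 + \sqrt{-34 - 26} = 19214 + \sqrt{-60} = 19214 + 2 i \sqrt{15}$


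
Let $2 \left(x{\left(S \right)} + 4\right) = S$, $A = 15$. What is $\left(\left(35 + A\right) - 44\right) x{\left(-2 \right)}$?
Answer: $-30$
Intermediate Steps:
$x{\left(S \right)} = -4 + \frac{S}{2}$
$\left(\left(35 + A\right) - 44\right) x{\left(-2 \right)} = \left(\left(35 + 15\right) - 44\right) \left(-4 + \frac{1}{2} \left(-2\right)\right) = \left(50 - 44\right) \left(-4 - 1\right) = 6 \left(-5\right) = -30$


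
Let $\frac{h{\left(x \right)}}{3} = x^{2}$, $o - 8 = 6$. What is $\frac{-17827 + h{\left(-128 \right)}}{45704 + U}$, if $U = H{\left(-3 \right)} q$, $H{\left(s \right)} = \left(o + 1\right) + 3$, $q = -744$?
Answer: $\frac{4475}{4616} \approx 0.96945$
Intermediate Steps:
$o = 14$ ($o = 8 + 6 = 14$)
$H{\left(s \right)} = 18$ ($H{\left(s \right)} = \left(14 + 1\right) + 3 = 15 + 3 = 18$)
$h{\left(x \right)} = 3 x^{2}$
$U = -13392$ ($U = 18 \left(-744\right) = -13392$)
$\frac{-17827 + h{\left(-128 \right)}}{45704 + U} = \frac{-17827 + 3 \left(-128\right)^{2}}{45704 - 13392} = \frac{-17827 + 3 \cdot 16384}{32312} = \left(-17827 + 49152\right) \frac{1}{32312} = 31325 \cdot \frac{1}{32312} = \frac{4475}{4616}$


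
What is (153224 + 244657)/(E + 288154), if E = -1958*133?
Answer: 397881/27740 ≈ 14.343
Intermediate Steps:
E = -260414
(153224 + 244657)/(E + 288154) = (153224 + 244657)/(-260414 + 288154) = 397881/27740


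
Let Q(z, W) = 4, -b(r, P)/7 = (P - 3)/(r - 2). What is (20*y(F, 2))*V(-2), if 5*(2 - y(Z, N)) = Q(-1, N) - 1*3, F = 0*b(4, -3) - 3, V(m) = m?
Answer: -72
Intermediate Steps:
b(r, P) = -7*(-3 + P)/(-2 + r) (b(r, P) = -7*(P - 3)/(r - 2) = -7*(-3 + P)/(-2 + r))
F = -3 (F = 0*(7*(3 - 1*(-3))/(-2 + 4)) - 3 = 0*(7*(3 + 3)/2) - 3 = 0*(7*(1/2)*6) - 3 = 0*21 - 3 = 0 - 3 = -3)
y(Z, N) = 9/5 (y(Z, N) = 2 - (4 - 1*3)/5 = 2 - (4 - 3)/5 = 2 - 1/5*1 = 2 - 1/5 = 9/5)
(20*y(F, 2))*V(-2) = (20*(9/5))*(-2) = 36*(-2) = -72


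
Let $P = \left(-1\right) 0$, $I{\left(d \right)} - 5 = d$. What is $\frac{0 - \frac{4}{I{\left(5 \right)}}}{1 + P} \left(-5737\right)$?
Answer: $\frac{11474}{5} \approx 2294.8$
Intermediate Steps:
$I{\left(d \right)} = 5 + d$
$P = 0$
$\frac{0 - \frac{4}{I{\left(5 \right)}}}{1 + P} \left(-5737\right) = \frac{0 - \frac{4}{5 + 5}}{1 + 0} \left(-5737\right) = \frac{0 - \frac{4}{10}}{1} \left(-5737\right) = \left(0 - \frac{2}{5}\right) 1 \left(-5737\right) = \left(- \frac{2}{5}\right) 1 \left(-5737\right) = \left(- \frac{2}{5}\right) \left(-5737\right) = \frac{11474}{5}$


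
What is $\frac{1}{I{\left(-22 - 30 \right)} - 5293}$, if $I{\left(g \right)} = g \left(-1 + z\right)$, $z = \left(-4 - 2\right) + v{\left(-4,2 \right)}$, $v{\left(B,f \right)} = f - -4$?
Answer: $- \frac{1}{5241} \approx -0.0001908$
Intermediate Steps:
$v{\left(B,f \right)} = 4 + f$ ($v{\left(B,f \right)} = f + 4 = 4 + f$)
$z = 0$ ($z = \left(-4 - 2\right) + \left(4 + 2\right) = -6 + 6 = 0$)
$I{\left(g \right)} = - g$ ($I{\left(g \right)} = g \left(-1 + 0\right) = g \left(-1\right) = - g$)
$\frac{1}{I{\left(-22 - 30 \right)} - 5293} = \frac{1}{- (-22 - 30) - 5293} = \frac{1}{\left(-1\right) \left(-52\right) - 5293} = \frac{1}{52 - 5293} = \frac{1}{-5241} = - \frac{1}{5241}$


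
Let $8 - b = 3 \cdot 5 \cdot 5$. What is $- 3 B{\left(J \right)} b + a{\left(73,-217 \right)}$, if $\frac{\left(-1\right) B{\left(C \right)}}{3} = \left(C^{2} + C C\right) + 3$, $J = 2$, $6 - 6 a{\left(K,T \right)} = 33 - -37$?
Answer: $- \frac{19931}{3} \approx -6643.7$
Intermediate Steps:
$a{\left(K,T \right)} = - \frac{32}{3}$ ($a{\left(K,T \right)} = 1 - \frac{33 - -37}{6} = 1 - \frac{33 + 37}{6} = 1 - \frac{35}{3} = - \frac{32}{3}$)
$b = -67$ ($b = 8 - 3 \cdot 5 \cdot 5 = 8 - 15 \cdot 5 = 8 - 75 = -67$)
$B{\left(C \right)} = -9 - 6 C^{2}$ ($B{\left(C \right)} = - 3 \left(\left(C^{2} + C C\right) + 3\right) = - 3 \left(\left(C^{2} + C^{2}\right) + 3\right) = - 3 \left(2 C^{2} + 3\right) = - 3 \left(3 + 2 C^{2}\right) = -9 - 6 C^{2}$)
$- 3 B{\left(J \right)} b + a{\left(73,-217 \right)} = - 3 \left(-9 - 6 \cdot 2^{2}\right) \left(-67\right) - \frac{32}{3} = - 3 \left(-9 - 24\right) \left(-67\right) - \frac{32}{3} = \left(-3\right) \left(-33\right) \left(-67\right) - \frac{32}{3} = 99 \left(-67\right) - \frac{32}{3} = -6633 - \frac{32}{3} = - \frac{19931}{3}$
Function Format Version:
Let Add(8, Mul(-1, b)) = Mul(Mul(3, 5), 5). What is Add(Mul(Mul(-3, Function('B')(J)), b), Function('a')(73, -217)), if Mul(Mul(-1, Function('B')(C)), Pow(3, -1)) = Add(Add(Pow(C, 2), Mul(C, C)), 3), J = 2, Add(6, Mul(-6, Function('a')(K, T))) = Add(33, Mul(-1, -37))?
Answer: Rational(-19931, 3) ≈ -6643.7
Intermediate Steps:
Function('a')(K, T) = Rational(-32, 3) (Function('a')(K, T) = Add(1, Mul(Rational(-1, 6), Add(33, Mul(-1, -37)))) = Add(1, Mul(Rational(-1, 6), Add(33, 37))) = Add(1, Mul(Rational(-1, 6), 70)) = Add(1, Rational(-35, 3)) = Rational(-32, 3))
b = -67 (b = Add(8, Mul(-1, Mul(Mul(3, 5), 5))) = Add(8, Mul(-1, Mul(15, 5))) = Add(8, Mul(-1, 75)) = Add(8, -75) = -67)
Function('B')(C) = Add(-9, Mul(-6, Pow(C, 2))) (Function('B')(C) = Mul(-3, Add(Add(Pow(C, 2), Mul(C, C)), 3)) = Mul(-3, Add(Add(Pow(C, 2), Pow(C, 2)), 3)) = Mul(-3, Add(Mul(2, Pow(C, 2)), 3)) = Mul(-3, Add(3, Mul(2, Pow(C, 2)))) = Add(-9, Mul(-6, Pow(C, 2))))
Add(Mul(Mul(-3, Function('B')(J)), b), Function('a')(73, -217)) = Add(Mul(Mul(-3, Add(-9, Mul(-6, Pow(2, 2)))), -67), Rational(-32, 3)) = Add(Mul(Mul(-3, Add(-9, Mul(-6, 4))), -67), Rational(-32, 3)) = Add(Mul(Mul(-3, Add(-9, -24)), -67), Rational(-32, 3)) = Add(Mul(Mul(-3, -33), -67), Rational(-32, 3)) = Add(Mul(99, -67), Rational(-32, 3)) = Add(-6633, Rational(-32, 3)) = Rational(-19931, 3)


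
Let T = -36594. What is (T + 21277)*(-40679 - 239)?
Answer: 626741006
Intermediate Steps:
(T + 21277)*(-40679 - 239) = (-36594 + 21277)*(-40679 - 239) = -15317*(-40918) = 626741006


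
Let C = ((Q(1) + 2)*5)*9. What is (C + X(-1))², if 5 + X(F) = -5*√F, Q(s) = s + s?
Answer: 30600 - 1750*I ≈ 30600.0 - 1750.0*I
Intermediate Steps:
Q(s) = 2*s
X(F) = -5 - 5*√F
C = 180 (C = ((2*1 + 2)*5)*9 = ((2 + 2)*5)*9 = (4*5)*9 = 20*9 = 180)
(C + X(-1))² = (180 + (-5 - 5*I))² = (175 - 5*I)²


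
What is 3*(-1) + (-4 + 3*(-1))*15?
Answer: -108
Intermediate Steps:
3*(-1) + (-4 + 3*(-1))*15 = -3 + (-4 - 3)*15 = -3 - 7*15 = -3 - 105 = -108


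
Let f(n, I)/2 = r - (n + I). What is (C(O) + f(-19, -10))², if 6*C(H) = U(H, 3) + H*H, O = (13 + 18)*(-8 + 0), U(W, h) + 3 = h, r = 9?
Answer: 959760400/9 ≈ 1.0664e+8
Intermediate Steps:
U(W, h) = -3 + h
f(n, I) = 18 - 2*I - 2*n (f(n, I) = 2*(9 - (n + I)) = 2*(9 - (I + n)) = 2*(9 + (-I - n)) = 2*(9 - I - n) = 18 - 2*I - 2*n)
O = -248 (O = 31*(-8) = -248)
C(H) = H²/6 (C(H) = ((-3 + 3) + H*H)/6 = (0 + H²)/6 = H²/6)
(C(O) + f(-19, -10))² = ((⅙)*(-248)² + (18 - 2*(-10) - 2*(-19)))² = ((⅙)*61504 + (18 + 20 + 38))² = (30752/3 + 76)² = (30980/3)² = 959760400/9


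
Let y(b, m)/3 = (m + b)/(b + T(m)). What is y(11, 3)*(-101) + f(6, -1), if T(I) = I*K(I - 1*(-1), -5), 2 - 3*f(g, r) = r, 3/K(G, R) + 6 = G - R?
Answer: -302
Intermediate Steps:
K(G, R) = 3/(-6 + G - R) (K(G, R) = 3/(-6 + (G - R)) = 3/(-6 + G - R))
f(g, r) = 2/3 - r/3
T(I) = 3 (T(I) = I*(3/(-6 + (I - 1*(-1)) - 1*(-5))) = I*(3/(-6 + (I + 1) + 5)) = I*(3/(-6 + (1 + I) + 5)) = I*(3/I) = 3)
y(b, m) = 3*(b + m)/(3 + b) (y(b, m) = 3*((m + b)/(b + 3)) = 3*((b + m)/(3 + b)) = 3*(b + m)/(3 + b))
y(11, 3)*(-101) + f(6, -1) = (3*(11 + 3)/(3 + 11))*(-101) + (2/3 - 1/3*(-1)) = (3*14/14)*(-101) + (2/3 + 1/3) = (3*(1/14)*14)*(-101) + 1 = 3*(-101) + 1 = -303 + 1 = -302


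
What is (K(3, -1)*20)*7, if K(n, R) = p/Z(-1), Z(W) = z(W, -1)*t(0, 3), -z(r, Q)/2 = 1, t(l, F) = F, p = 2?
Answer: -140/3 ≈ -46.667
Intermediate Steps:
z(r, Q) = -2 (z(r, Q) = -2*1 = -2)
Z(W) = -6 (Z(W) = -2*3 = -6)
K(n, R) = -1/3 (K(n, R) = 2/(-6) = 2*(-1/6) = -1/3)
(K(3, -1)*20)*7 = -1/3*20*7 = -20/3*7 = -140/3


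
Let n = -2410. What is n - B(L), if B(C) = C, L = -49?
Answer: -2361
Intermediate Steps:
n - B(L) = -2410 - 1*(-49) = -2410 + 49 = -2361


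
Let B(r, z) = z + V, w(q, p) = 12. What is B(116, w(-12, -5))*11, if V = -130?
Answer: -1298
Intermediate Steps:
B(r, z) = -130 + z (B(r, z) = z - 130 = -130 + z)
B(116, w(-12, -5))*11 = (-130 + 12)*11 = -118*11 = -1298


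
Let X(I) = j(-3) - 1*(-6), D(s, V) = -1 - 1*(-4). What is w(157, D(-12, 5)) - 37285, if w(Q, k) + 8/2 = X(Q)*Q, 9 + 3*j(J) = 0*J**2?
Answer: -36818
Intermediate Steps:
j(J) = -3 (j(J) = -3 + (0*J**2)/3 = -3 + (1/3)*0 = -3 + 0 = -3)
D(s, V) = 3 (D(s, V) = -1 + 4 = 3)
X(I) = 3 (X(I) = -3 - 1*(-6) = -3 + 6 = 3)
w(Q, k) = -4 + 3*Q
w(157, D(-12, 5)) - 37285 = (-4 + 3*157) - 37285 = (-4 + 471) - 37285 = 467 - 37285 = -36818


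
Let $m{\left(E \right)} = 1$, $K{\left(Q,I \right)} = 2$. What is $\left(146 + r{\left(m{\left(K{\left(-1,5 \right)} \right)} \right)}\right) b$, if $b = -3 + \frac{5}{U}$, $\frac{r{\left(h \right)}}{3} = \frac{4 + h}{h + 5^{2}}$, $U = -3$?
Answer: $- \frac{26677}{39} \approx -684.03$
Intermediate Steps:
$r{\left(h \right)} = \frac{3 \left(4 + h\right)}{25 + h}$ ($r{\left(h \right)} = 3 \frac{4 + h}{h + 5^{2}} = 3 \frac{4 + h}{h + 25} = 3 \frac{4 + h}{25 + h} = \frac{3 \left(4 + h\right)}{25 + h}$)
$b = - \frac{14}{3}$ ($b = -3 + \frac{5}{-3} = -3 + 5 \left(- \frac{1}{3}\right) = -3 - \frac{5}{3} = - \frac{14}{3} \approx -4.6667$)
$\left(146 + r{\left(m{\left(K{\left(-1,5 \right)} \right)} \right)}\right) b = \left(146 + \frac{3 \left(4 + 1\right)}{25 + 1}\right) \left(- \frac{14}{3}\right) = \left(146 + 3 \cdot \frac{1}{26} \cdot 5\right) \left(- \frac{14}{3}\right) = \left(146 + \frac{15}{26}\right) \left(- \frac{14}{3}\right) = \frac{3811}{26} \left(- \frac{14}{3}\right) = - \frac{26677}{39}$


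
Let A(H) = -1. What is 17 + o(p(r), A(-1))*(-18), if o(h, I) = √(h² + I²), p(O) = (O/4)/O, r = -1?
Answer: 17 - 9*√17/2 ≈ -1.5540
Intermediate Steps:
p(O) = ¼ (p(O) = (O*(¼))/O = (O/4)/O = ¼)
o(h, I) = √(I² + h²)
17 + o(p(r), A(-1))*(-18) = 17 + √((-1)² + (¼)²)*(-18) = 17 + √(1 + 1/16)*(-18) = 17 + √(17/16)*(-18) = 17 + (√17/4)*(-18) = 17 - 9*√17/2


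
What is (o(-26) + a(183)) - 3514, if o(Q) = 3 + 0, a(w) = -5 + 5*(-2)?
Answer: -3526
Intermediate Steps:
a(w) = -15 (a(w) = -5 - 10 = -15)
o(Q) = 3
(o(-26) + a(183)) - 3514 = (3 - 15) - 3514 = -12 - 3514 = -3526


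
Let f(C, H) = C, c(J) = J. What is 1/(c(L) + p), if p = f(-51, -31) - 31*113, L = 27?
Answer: -1/3527 ≈ -0.00028353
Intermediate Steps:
p = -3554 (p = -51 - 31*113 = -51 - 1*3503 = -51 - 3503 = -3554)
1/(c(L) + p) = 1/(27 - 3554) = 1/(-3527) = -1/3527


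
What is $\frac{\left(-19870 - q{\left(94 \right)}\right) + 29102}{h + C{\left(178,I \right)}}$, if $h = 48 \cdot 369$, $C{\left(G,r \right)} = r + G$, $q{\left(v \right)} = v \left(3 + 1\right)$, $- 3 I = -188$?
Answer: $\frac{13284}{26929} \approx 0.4933$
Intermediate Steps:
$I = \frac{188}{3}$ ($I = \left(- \frac{1}{3}\right) \left(-188\right) = \frac{188}{3} \approx 62.667$)
$q{\left(v \right)} = 4 v$ ($q{\left(v \right)} = v 4 = 4 v$)
$C{\left(G,r \right)} = G + r$
$h = 17712$
$\frac{\left(-19870 - q{\left(94 \right)}\right) + 29102}{h + C{\left(178,I \right)}} = \frac{\left(-19870 - 4 \cdot 94\right) + 29102}{17712 + \left(178 + \frac{188}{3}\right)} = \frac{\left(-19870 - 376\right) + 29102}{17712 + \frac{722}{3}} = \frac{\left(-19870 - 376\right) + 29102}{\frac{53858}{3}} = \left(-20246 + 29102\right) \frac{3}{53858} = 8856 \cdot \frac{3}{53858} = \frac{13284}{26929}$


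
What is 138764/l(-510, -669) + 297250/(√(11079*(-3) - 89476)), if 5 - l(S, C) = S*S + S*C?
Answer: -138764/601285 - 7250*I*√73/73 ≈ -0.23078 - 848.55*I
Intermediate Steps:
l(S, C) = 5 - S² - C*S (l(S, C) = 5 - (S*S + S*C) = 5 - (S² + C*S) = 5 + (-S² - C*S) = 5 - S² - C*S)
138764/l(-510, -669) + 297250/(√(11079*(-3) - 89476)) = 138764/(5 - 1*(-510)² - 1*(-669)*(-510)) + 297250/(√(11079*(-3) - 89476)) = 138764/(5 - 1*260100 - 341190) + 297250/(√(-33237 - 89476)) = 138764/(5 - 260100 - 341190) + 297250/(√(-122713)) = 138764/(-601285) + 297250/((41*I*√73)) = 138764*(-1/601285) + 297250*(-I*√73/2993) = -138764/601285 - 7250*I*√73/73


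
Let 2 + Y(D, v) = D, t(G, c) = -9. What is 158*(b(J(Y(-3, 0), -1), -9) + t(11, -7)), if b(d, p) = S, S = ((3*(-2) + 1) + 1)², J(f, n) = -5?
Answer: 1106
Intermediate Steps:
Y(D, v) = -2 + D
S = 16 (S = ((-6 + 1) + 1)² = (-5 + 1)² = (-4)² = 16)
b(d, p) = 16
158*(b(J(Y(-3, 0), -1), -9) + t(11, -7)) = 158*(16 - 9) = 158*7 = 1106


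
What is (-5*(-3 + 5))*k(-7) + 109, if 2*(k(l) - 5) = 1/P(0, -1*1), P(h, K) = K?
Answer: 64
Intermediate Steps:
k(l) = 9/2 (k(l) = 5 + 1/(2*((-1*1))) = 5 + (1/2)/(-1) = 5 + (1/2)*(-1) = 5 - 1/2 = 9/2)
(-5*(-3 + 5))*k(-7) + 109 = -5*(-3 + 5)*(9/2) + 109 = -5*2*(9/2) + 109 = -10*9/2 + 109 = -45 + 109 = 64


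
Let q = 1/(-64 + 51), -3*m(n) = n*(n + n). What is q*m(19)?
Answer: 722/39 ≈ 18.513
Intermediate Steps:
m(n) = -2*n²/3 (m(n) = -n*(n + n)/3 = -n*2*n/3 = -2*n²/3)
q = -1/13 (q = 1/(-13) = -1/13 ≈ -0.076923)
q*m(19) = -(-2)*19²/39 = -(-2)*361/39 = -1/13*(-722/3) = 722/39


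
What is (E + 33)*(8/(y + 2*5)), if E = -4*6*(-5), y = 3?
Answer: 1224/13 ≈ 94.154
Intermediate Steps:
E = 120 (E = -24*(-5) = 120)
(E + 33)*(8/(y + 2*5)) = (120 + 33)*(8/(3 + 2*5)) = 153*(8/(3 + 10)) = 153*(8/13) = 1224/13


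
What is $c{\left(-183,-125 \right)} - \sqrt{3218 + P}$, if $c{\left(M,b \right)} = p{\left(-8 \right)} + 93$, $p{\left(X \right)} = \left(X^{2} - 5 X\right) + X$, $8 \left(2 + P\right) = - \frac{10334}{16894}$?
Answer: $189 - \frac{\sqrt{3671391392606}}{33788} \approx 132.29$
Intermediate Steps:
$P = - \frac{140319}{67576}$ ($P = -2 + \frac{\left(-10334\right) \frac{1}{16894}}{8} = -2 + \frac{1}{8} \left(- \frac{5167}{8447}\right) = -2 - \frac{5167}{67576} = - \frac{140319}{67576} \approx -2.0765$)
$p{\left(X \right)} = X^{2} - 4 X$
$c{\left(M,b \right)} = 189$ ($c{\left(M,b \right)} = - 8 \left(-4 - 8\right) + 93 = \left(-8\right) \left(-12\right) + 93 = 96 + 93 = 189$)
$c{\left(-183,-125 \right)} - \sqrt{3218 + P} = 189 - \sqrt{3218 - \frac{140319}{67576}} = 189 - \sqrt{\frac{217319249}{67576}} = 189 - \frac{\sqrt{3671391392606}}{33788}$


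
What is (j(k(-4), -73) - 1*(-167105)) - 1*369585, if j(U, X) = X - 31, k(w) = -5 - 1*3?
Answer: -202584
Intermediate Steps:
k(w) = -8 (k(w) = -5 - 3 = -8)
j(U, X) = -31 + X
(j(k(-4), -73) - 1*(-167105)) - 1*369585 = ((-31 - 73) - 1*(-167105)) - 1*369585 = (-104 + 167105) - 369585 = 167001 - 369585 = -202584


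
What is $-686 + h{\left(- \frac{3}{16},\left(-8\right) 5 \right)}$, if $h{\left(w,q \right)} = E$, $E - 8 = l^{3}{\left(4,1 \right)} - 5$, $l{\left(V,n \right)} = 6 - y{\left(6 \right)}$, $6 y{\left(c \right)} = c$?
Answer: $-558$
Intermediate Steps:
$y{\left(c \right)} = \frac{c}{6}$
$l{\left(V,n \right)} = 5$ ($l{\left(V,n \right)} = 6 - \frac{1}{6} \cdot 6 = 6 - 1 = 5$)
$E = 128$ ($E = 8 - \left(5 - 5^{3}\right) = 8 + \left(125 - 5\right) = 8 + 120 = 128$)
$h{\left(w,q \right)} = 128$
$-686 + h{\left(- \frac{3}{16},\left(-8\right) 5 \right)} = -686 + 128 = -558$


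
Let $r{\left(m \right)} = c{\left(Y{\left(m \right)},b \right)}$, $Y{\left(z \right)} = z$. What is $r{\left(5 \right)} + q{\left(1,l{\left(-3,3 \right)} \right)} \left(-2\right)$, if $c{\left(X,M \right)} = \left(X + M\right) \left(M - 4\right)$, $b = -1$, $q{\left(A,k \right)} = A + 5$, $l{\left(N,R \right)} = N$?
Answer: $-32$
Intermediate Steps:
$q{\left(A,k \right)} = 5 + A$
$c{\left(X,M \right)} = \left(-4 + M\right) \left(M + X\right)$ ($c{\left(X,M \right)} = \left(M + X\right) \left(-4 + M\right) = \left(-4 + M\right) \left(M + X\right)$)
$r{\left(m \right)} = 5 - 5 m$ ($r{\left(m \right)} = \left(-1\right)^{2} - -4 - 4 m - m = 1 + 4 - 4 m - m = 5 - 5 m$)
$r{\left(5 \right)} + q{\left(1,l{\left(-3,3 \right)} \right)} \left(-2\right) = \left(5 - 25\right) + \left(5 + 1\right) \left(-2\right) = \left(5 - 25\right) + 6 \left(-2\right) = -20 - 12 = -32$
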